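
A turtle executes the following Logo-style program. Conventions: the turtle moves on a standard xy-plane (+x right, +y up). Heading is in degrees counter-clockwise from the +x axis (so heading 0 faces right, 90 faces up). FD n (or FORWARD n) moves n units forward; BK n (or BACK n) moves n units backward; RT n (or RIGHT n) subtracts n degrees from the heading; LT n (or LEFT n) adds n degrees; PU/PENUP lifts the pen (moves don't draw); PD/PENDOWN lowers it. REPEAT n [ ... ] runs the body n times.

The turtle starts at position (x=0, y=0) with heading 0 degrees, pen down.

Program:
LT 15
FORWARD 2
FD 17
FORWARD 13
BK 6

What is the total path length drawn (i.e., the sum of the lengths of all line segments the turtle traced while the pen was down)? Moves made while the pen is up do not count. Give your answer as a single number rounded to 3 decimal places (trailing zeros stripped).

Answer: 38

Derivation:
Executing turtle program step by step:
Start: pos=(0,0), heading=0, pen down
LT 15: heading 0 -> 15
FD 2: (0,0) -> (1.932,0.518) [heading=15, draw]
FD 17: (1.932,0.518) -> (18.353,4.918) [heading=15, draw]
FD 13: (18.353,4.918) -> (30.91,8.282) [heading=15, draw]
BK 6: (30.91,8.282) -> (25.114,6.729) [heading=15, draw]
Final: pos=(25.114,6.729), heading=15, 4 segment(s) drawn

Segment lengths:
  seg 1: (0,0) -> (1.932,0.518), length = 2
  seg 2: (1.932,0.518) -> (18.353,4.918), length = 17
  seg 3: (18.353,4.918) -> (30.91,8.282), length = 13
  seg 4: (30.91,8.282) -> (25.114,6.729), length = 6
Total = 38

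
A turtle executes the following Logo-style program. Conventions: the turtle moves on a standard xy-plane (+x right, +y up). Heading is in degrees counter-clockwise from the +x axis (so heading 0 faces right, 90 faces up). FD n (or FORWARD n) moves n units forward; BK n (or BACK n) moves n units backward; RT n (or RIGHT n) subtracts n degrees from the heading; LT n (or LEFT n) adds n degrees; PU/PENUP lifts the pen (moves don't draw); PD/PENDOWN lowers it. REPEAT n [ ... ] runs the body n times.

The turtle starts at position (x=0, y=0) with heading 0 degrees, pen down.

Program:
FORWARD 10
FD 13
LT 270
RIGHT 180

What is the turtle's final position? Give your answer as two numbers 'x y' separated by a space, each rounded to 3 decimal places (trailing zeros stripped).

Answer: 23 0

Derivation:
Executing turtle program step by step:
Start: pos=(0,0), heading=0, pen down
FD 10: (0,0) -> (10,0) [heading=0, draw]
FD 13: (10,0) -> (23,0) [heading=0, draw]
LT 270: heading 0 -> 270
RT 180: heading 270 -> 90
Final: pos=(23,0), heading=90, 2 segment(s) drawn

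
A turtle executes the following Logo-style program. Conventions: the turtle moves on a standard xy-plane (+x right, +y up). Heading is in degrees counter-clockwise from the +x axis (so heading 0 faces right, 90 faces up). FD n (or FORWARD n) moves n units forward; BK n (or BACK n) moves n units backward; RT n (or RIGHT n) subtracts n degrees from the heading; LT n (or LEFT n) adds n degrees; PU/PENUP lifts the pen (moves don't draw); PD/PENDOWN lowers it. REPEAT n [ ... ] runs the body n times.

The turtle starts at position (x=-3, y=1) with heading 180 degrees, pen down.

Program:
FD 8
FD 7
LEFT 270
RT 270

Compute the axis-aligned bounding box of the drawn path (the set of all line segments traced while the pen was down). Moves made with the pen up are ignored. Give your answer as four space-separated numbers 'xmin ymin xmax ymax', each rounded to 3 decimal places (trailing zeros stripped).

Executing turtle program step by step:
Start: pos=(-3,1), heading=180, pen down
FD 8: (-3,1) -> (-11,1) [heading=180, draw]
FD 7: (-11,1) -> (-18,1) [heading=180, draw]
LT 270: heading 180 -> 90
RT 270: heading 90 -> 180
Final: pos=(-18,1), heading=180, 2 segment(s) drawn

Segment endpoints: x in {-18, -11, -3}, y in {1, 1, 1}
xmin=-18, ymin=1, xmax=-3, ymax=1

Answer: -18 1 -3 1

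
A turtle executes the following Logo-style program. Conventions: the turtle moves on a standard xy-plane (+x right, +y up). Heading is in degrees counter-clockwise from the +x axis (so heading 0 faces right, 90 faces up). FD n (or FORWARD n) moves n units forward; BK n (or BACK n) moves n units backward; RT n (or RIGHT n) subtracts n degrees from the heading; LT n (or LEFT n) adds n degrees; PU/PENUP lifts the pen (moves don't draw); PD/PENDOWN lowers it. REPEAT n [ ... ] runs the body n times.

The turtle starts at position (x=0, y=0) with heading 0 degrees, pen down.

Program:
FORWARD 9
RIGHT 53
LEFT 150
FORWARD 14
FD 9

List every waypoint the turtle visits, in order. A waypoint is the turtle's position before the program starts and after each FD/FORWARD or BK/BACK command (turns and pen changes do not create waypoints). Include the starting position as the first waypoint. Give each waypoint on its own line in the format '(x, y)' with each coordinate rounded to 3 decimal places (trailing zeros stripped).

Answer: (0, 0)
(9, 0)
(7.294, 13.896)
(6.197, 22.829)

Derivation:
Executing turtle program step by step:
Start: pos=(0,0), heading=0, pen down
FD 9: (0,0) -> (9,0) [heading=0, draw]
RT 53: heading 0 -> 307
LT 150: heading 307 -> 97
FD 14: (9,0) -> (7.294,13.896) [heading=97, draw]
FD 9: (7.294,13.896) -> (6.197,22.829) [heading=97, draw]
Final: pos=(6.197,22.829), heading=97, 3 segment(s) drawn
Waypoints (4 total):
(0, 0)
(9, 0)
(7.294, 13.896)
(6.197, 22.829)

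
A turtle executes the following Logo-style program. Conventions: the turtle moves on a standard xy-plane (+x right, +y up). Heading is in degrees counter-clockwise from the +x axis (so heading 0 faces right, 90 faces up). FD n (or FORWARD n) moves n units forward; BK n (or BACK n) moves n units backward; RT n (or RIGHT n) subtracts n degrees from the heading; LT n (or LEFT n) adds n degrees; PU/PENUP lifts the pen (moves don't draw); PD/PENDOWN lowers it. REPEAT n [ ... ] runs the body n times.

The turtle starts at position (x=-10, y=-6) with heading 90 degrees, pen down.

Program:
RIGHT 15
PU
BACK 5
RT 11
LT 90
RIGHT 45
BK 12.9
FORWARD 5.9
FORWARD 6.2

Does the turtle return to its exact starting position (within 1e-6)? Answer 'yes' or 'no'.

Answer: no

Derivation:
Executing turtle program step by step:
Start: pos=(-10,-6), heading=90, pen down
RT 15: heading 90 -> 75
PU: pen up
BK 5: (-10,-6) -> (-11.294,-10.83) [heading=75, move]
RT 11: heading 75 -> 64
LT 90: heading 64 -> 154
RT 45: heading 154 -> 109
BK 12.9: (-11.294,-10.83) -> (-7.094,-23.027) [heading=109, move]
FD 5.9: (-7.094,-23.027) -> (-9.015,-17.448) [heading=109, move]
FD 6.2: (-9.015,-17.448) -> (-11.034,-11.586) [heading=109, move]
Final: pos=(-11.034,-11.586), heading=109, 0 segment(s) drawn

Start position: (-10, -6)
Final position: (-11.034, -11.586)
Distance = 5.681; >= 1e-6 -> NOT closed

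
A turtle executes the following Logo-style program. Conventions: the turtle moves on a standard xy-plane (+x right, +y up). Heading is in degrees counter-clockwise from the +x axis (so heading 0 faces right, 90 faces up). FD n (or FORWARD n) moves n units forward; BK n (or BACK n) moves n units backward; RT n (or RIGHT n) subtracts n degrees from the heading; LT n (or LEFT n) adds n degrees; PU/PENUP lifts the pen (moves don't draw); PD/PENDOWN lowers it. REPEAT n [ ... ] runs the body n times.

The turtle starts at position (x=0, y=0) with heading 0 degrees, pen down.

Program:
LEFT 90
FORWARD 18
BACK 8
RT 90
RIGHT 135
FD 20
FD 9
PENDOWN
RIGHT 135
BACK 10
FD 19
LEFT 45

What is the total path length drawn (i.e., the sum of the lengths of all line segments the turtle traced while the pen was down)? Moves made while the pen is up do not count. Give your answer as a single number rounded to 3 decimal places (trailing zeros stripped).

Executing turtle program step by step:
Start: pos=(0,0), heading=0, pen down
LT 90: heading 0 -> 90
FD 18: (0,0) -> (0,18) [heading=90, draw]
BK 8: (0,18) -> (0,10) [heading=90, draw]
RT 90: heading 90 -> 0
RT 135: heading 0 -> 225
FD 20: (0,10) -> (-14.142,-4.142) [heading=225, draw]
FD 9: (-14.142,-4.142) -> (-20.506,-10.506) [heading=225, draw]
PD: pen down
RT 135: heading 225 -> 90
BK 10: (-20.506,-10.506) -> (-20.506,-20.506) [heading=90, draw]
FD 19: (-20.506,-20.506) -> (-20.506,-1.506) [heading=90, draw]
LT 45: heading 90 -> 135
Final: pos=(-20.506,-1.506), heading=135, 6 segment(s) drawn

Segment lengths:
  seg 1: (0,0) -> (0,18), length = 18
  seg 2: (0,18) -> (0,10), length = 8
  seg 3: (0,10) -> (-14.142,-4.142), length = 20
  seg 4: (-14.142,-4.142) -> (-20.506,-10.506), length = 9
  seg 5: (-20.506,-10.506) -> (-20.506,-20.506), length = 10
  seg 6: (-20.506,-20.506) -> (-20.506,-1.506), length = 19
Total = 84

Answer: 84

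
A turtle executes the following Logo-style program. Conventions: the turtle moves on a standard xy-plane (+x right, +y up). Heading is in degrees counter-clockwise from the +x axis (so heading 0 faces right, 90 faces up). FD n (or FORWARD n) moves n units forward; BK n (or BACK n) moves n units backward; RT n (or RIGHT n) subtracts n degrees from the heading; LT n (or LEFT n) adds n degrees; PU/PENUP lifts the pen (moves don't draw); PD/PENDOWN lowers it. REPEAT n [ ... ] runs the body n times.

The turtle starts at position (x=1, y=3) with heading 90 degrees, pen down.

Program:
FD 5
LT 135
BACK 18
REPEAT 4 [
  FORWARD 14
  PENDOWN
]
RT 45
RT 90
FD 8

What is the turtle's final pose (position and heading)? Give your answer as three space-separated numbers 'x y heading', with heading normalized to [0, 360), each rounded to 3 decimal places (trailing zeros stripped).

Executing turtle program step by step:
Start: pos=(1,3), heading=90, pen down
FD 5: (1,3) -> (1,8) [heading=90, draw]
LT 135: heading 90 -> 225
BK 18: (1,8) -> (13.728,20.728) [heading=225, draw]
REPEAT 4 [
  -- iteration 1/4 --
  FD 14: (13.728,20.728) -> (3.828,10.828) [heading=225, draw]
  PD: pen down
  -- iteration 2/4 --
  FD 14: (3.828,10.828) -> (-6.071,0.929) [heading=225, draw]
  PD: pen down
  -- iteration 3/4 --
  FD 14: (-6.071,0.929) -> (-15.971,-8.971) [heading=225, draw]
  PD: pen down
  -- iteration 4/4 --
  FD 14: (-15.971,-8.971) -> (-25.87,-18.87) [heading=225, draw]
  PD: pen down
]
RT 45: heading 225 -> 180
RT 90: heading 180 -> 90
FD 8: (-25.87,-18.87) -> (-25.87,-10.87) [heading=90, draw]
Final: pos=(-25.87,-10.87), heading=90, 7 segment(s) drawn

Answer: -25.87 -10.87 90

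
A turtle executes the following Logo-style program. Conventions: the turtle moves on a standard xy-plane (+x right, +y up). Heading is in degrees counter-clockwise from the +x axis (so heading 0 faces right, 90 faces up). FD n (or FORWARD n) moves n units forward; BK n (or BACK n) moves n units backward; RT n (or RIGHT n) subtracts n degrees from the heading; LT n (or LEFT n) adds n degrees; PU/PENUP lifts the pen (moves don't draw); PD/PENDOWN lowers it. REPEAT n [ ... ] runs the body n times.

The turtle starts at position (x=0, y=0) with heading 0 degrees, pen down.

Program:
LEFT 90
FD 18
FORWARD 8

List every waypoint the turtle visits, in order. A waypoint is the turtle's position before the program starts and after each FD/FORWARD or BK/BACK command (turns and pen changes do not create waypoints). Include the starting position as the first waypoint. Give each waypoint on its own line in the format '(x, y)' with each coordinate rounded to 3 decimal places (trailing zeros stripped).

Executing turtle program step by step:
Start: pos=(0,0), heading=0, pen down
LT 90: heading 0 -> 90
FD 18: (0,0) -> (0,18) [heading=90, draw]
FD 8: (0,18) -> (0,26) [heading=90, draw]
Final: pos=(0,26), heading=90, 2 segment(s) drawn
Waypoints (3 total):
(0, 0)
(0, 18)
(0, 26)

Answer: (0, 0)
(0, 18)
(0, 26)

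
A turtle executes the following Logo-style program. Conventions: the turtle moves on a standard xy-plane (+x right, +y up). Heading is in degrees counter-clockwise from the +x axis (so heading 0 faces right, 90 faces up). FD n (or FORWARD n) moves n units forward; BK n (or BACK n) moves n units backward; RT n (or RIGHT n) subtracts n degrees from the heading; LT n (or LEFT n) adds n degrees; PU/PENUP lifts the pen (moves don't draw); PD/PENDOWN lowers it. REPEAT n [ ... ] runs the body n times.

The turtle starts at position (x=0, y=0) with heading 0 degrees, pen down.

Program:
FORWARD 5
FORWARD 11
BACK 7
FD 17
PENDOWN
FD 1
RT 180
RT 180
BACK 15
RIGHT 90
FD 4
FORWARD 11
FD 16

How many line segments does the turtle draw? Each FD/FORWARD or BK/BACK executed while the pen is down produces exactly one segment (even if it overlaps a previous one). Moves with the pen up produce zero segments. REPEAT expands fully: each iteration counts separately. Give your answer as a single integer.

Executing turtle program step by step:
Start: pos=(0,0), heading=0, pen down
FD 5: (0,0) -> (5,0) [heading=0, draw]
FD 11: (5,0) -> (16,0) [heading=0, draw]
BK 7: (16,0) -> (9,0) [heading=0, draw]
FD 17: (9,0) -> (26,0) [heading=0, draw]
PD: pen down
FD 1: (26,0) -> (27,0) [heading=0, draw]
RT 180: heading 0 -> 180
RT 180: heading 180 -> 0
BK 15: (27,0) -> (12,0) [heading=0, draw]
RT 90: heading 0 -> 270
FD 4: (12,0) -> (12,-4) [heading=270, draw]
FD 11: (12,-4) -> (12,-15) [heading=270, draw]
FD 16: (12,-15) -> (12,-31) [heading=270, draw]
Final: pos=(12,-31), heading=270, 9 segment(s) drawn
Segments drawn: 9

Answer: 9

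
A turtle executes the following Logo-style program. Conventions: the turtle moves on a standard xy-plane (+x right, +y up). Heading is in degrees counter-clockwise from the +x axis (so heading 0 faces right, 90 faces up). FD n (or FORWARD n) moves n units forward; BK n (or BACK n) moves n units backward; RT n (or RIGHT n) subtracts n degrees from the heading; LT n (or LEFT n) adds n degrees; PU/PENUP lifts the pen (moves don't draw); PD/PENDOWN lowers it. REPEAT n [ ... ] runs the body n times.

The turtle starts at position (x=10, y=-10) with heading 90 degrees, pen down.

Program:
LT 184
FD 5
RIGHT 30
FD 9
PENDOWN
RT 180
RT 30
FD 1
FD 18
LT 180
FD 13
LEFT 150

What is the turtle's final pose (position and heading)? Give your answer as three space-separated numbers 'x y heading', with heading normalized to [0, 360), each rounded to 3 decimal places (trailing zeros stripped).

Executing turtle program step by step:
Start: pos=(10,-10), heading=90, pen down
LT 184: heading 90 -> 274
FD 5: (10,-10) -> (10.349,-14.988) [heading=274, draw]
RT 30: heading 274 -> 244
FD 9: (10.349,-14.988) -> (6.403,-23.077) [heading=244, draw]
PD: pen down
RT 180: heading 244 -> 64
RT 30: heading 64 -> 34
FD 1: (6.403,-23.077) -> (7.232,-22.518) [heading=34, draw]
FD 18: (7.232,-22.518) -> (22.155,-12.452) [heading=34, draw]
LT 180: heading 34 -> 214
FD 13: (22.155,-12.452) -> (11.378,-19.722) [heading=214, draw]
LT 150: heading 214 -> 4
Final: pos=(11.378,-19.722), heading=4, 5 segment(s) drawn

Answer: 11.378 -19.722 4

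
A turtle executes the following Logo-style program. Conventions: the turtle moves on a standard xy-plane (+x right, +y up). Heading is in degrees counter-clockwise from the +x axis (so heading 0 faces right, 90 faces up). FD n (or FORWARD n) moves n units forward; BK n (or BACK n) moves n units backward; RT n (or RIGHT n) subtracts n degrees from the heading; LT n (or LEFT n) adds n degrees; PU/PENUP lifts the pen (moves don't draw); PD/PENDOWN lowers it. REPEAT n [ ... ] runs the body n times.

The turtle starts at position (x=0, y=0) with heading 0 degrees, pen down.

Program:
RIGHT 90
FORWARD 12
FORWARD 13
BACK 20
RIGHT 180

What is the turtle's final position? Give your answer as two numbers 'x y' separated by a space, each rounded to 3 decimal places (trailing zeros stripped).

Answer: 0 -5

Derivation:
Executing turtle program step by step:
Start: pos=(0,0), heading=0, pen down
RT 90: heading 0 -> 270
FD 12: (0,0) -> (0,-12) [heading=270, draw]
FD 13: (0,-12) -> (0,-25) [heading=270, draw]
BK 20: (0,-25) -> (0,-5) [heading=270, draw]
RT 180: heading 270 -> 90
Final: pos=(0,-5), heading=90, 3 segment(s) drawn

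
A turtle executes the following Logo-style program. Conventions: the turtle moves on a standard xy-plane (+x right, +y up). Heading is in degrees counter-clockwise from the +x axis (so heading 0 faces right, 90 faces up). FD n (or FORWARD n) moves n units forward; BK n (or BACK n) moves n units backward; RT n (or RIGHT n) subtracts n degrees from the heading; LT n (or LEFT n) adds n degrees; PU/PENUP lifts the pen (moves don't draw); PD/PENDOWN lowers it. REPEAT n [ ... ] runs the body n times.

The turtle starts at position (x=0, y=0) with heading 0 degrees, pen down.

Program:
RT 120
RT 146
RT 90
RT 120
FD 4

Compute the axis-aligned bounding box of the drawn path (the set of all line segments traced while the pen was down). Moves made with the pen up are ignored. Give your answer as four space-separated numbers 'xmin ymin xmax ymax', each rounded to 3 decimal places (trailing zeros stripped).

Executing turtle program step by step:
Start: pos=(0,0), heading=0, pen down
RT 120: heading 0 -> 240
RT 146: heading 240 -> 94
RT 90: heading 94 -> 4
RT 120: heading 4 -> 244
FD 4: (0,0) -> (-1.753,-3.595) [heading=244, draw]
Final: pos=(-1.753,-3.595), heading=244, 1 segment(s) drawn

Segment endpoints: x in {-1.753, 0}, y in {-3.595, 0}
xmin=-1.753, ymin=-3.595, xmax=0, ymax=0

Answer: -1.753 -3.595 0 0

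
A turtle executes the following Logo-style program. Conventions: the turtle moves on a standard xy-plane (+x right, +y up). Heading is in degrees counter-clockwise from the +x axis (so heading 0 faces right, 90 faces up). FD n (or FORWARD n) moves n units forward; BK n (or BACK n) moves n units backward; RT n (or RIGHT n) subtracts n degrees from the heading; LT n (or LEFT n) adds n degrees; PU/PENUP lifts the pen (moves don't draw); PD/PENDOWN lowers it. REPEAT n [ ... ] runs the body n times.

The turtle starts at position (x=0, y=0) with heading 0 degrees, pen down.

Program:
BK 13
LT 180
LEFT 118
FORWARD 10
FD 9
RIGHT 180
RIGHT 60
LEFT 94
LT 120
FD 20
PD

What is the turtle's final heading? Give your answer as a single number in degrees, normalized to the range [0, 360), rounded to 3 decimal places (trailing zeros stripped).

Answer: 272

Derivation:
Executing turtle program step by step:
Start: pos=(0,0), heading=0, pen down
BK 13: (0,0) -> (-13,0) [heading=0, draw]
LT 180: heading 0 -> 180
LT 118: heading 180 -> 298
FD 10: (-13,0) -> (-8.305,-8.829) [heading=298, draw]
FD 9: (-8.305,-8.829) -> (-4.08,-16.776) [heading=298, draw]
RT 180: heading 298 -> 118
RT 60: heading 118 -> 58
LT 94: heading 58 -> 152
LT 120: heading 152 -> 272
FD 20: (-4.08,-16.776) -> (-3.382,-36.764) [heading=272, draw]
PD: pen down
Final: pos=(-3.382,-36.764), heading=272, 4 segment(s) drawn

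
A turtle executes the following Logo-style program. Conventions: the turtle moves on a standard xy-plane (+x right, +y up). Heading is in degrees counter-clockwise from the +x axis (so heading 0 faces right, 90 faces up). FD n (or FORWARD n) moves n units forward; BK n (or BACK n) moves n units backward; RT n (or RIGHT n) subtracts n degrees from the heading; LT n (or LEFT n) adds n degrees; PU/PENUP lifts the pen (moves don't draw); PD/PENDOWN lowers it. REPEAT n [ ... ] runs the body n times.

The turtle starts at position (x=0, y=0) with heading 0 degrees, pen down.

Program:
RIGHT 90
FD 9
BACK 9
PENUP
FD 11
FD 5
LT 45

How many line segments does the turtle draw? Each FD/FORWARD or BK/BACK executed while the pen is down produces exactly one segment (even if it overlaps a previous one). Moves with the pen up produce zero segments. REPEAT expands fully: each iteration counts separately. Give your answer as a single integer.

Answer: 2

Derivation:
Executing turtle program step by step:
Start: pos=(0,0), heading=0, pen down
RT 90: heading 0 -> 270
FD 9: (0,0) -> (0,-9) [heading=270, draw]
BK 9: (0,-9) -> (0,0) [heading=270, draw]
PU: pen up
FD 11: (0,0) -> (0,-11) [heading=270, move]
FD 5: (0,-11) -> (0,-16) [heading=270, move]
LT 45: heading 270 -> 315
Final: pos=(0,-16), heading=315, 2 segment(s) drawn
Segments drawn: 2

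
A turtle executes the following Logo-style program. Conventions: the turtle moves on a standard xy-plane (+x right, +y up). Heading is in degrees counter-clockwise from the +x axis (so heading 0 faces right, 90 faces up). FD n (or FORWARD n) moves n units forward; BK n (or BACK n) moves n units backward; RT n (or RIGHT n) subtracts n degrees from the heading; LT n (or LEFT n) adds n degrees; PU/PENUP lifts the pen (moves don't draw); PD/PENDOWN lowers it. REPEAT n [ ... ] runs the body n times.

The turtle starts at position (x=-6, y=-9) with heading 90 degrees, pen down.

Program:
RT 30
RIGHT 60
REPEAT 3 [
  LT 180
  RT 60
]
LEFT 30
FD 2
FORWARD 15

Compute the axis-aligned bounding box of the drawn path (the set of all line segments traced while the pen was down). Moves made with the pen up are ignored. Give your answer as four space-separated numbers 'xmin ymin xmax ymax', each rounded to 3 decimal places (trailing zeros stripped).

Executing turtle program step by step:
Start: pos=(-6,-9), heading=90, pen down
RT 30: heading 90 -> 60
RT 60: heading 60 -> 0
REPEAT 3 [
  -- iteration 1/3 --
  LT 180: heading 0 -> 180
  RT 60: heading 180 -> 120
  -- iteration 2/3 --
  LT 180: heading 120 -> 300
  RT 60: heading 300 -> 240
  -- iteration 3/3 --
  LT 180: heading 240 -> 60
  RT 60: heading 60 -> 0
]
LT 30: heading 0 -> 30
FD 2: (-6,-9) -> (-4.268,-8) [heading=30, draw]
FD 15: (-4.268,-8) -> (8.722,-0.5) [heading=30, draw]
Final: pos=(8.722,-0.5), heading=30, 2 segment(s) drawn

Segment endpoints: x in {-6, -4.268, 8.722}, y in {-9, -8, -0.5}
xmin=-6, ymin=-9, xmax=8.722, ymax=-0.5

Answer: -6 -9 8.722 -0.5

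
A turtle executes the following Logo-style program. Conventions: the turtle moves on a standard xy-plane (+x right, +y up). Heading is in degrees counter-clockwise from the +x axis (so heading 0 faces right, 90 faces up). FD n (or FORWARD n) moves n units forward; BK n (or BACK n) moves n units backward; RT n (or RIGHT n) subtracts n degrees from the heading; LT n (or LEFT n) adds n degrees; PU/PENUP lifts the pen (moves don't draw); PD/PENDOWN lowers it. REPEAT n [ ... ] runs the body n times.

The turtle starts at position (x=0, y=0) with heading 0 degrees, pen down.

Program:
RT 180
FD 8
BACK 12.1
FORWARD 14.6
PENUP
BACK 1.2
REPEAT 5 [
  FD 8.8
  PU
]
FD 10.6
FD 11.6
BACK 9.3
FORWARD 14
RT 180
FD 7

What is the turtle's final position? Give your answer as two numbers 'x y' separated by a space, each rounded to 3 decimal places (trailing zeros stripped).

Answer: -73.2 0

Derivation:
Executing turtle program step by step:
Start: pos=(0,0), heading=0, pen down
RT 180: heading 0 -> 180
FD 8: (0,0) -> (-8,0) [heading=180, draw]
BK 12.1: (-8,0) -> (4.1,0) [heading=180, draw]
FD 14.6: (4.1,0) -> (-10.5,0) [heading=180, draw]
PU: pen up
BK 1.2: (-10.5,0) -> (-9.3,0) [heading=180, move]
REPEAT 5 [
  -- iteration 1/5 --
  FD 8.8: (-9.3,0) -> (-18.1,0) [heading=180, move]
  PU: pen up
  -- iteration 2/5 --
  FD 8.8: (-18.1,0) -> (-26.9,0) [heading=180, move]
  PU: pen up
  -- iteration 3/5 --
  FD 8.8: (-26.9,0) -> (-35.7,0) [heading=180, move]
  PU: pen up
  -- iteration 4/5 --
  FD 8.8: (-35.7,0) -> (-44.5,0) [heading=180, move]
  PU: pen up
  -- iteration 5/5 --
  FD 8.8: (-44.5,0) -> (-53.3,0) [heading=180, move]
  PU: pen up
]
FD 10.6: (-53.3,0) -> (-63.9,0) [heading=180, move]
FD 11.6: (-63.9,0) -> (-75.5,0) [heading=180, move]
BK 9.3: (-75.5,0) -> (-66.2,0) [heading=180, move]
FD 14: (-66.2,0) -> (-80.2,0) [heading=180, move]
RT 180: heading 180 -> 0
FD 7: (-80.2,0) -> (-73.2,0) [heading=0, move]
Final: pos=(-73.2,0), heading=0, 3 segment(s) drawn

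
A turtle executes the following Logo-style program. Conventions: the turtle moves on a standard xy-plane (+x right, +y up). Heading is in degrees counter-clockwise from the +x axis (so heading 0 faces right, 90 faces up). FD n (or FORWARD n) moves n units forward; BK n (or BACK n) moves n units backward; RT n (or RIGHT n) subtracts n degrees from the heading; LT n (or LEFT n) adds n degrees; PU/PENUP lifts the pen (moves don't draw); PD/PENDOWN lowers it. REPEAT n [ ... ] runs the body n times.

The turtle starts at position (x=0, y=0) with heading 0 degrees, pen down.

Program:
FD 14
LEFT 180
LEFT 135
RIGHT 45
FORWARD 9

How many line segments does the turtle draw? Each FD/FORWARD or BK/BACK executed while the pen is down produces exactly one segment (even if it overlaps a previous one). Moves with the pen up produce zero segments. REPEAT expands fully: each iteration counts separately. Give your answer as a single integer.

Executing turtle program step by step:
Start: pos=(0,0), heading=0, pen down
FD 14: (0,0) -> (14,0) [heading=0, draw]
LT 180: heading 0 -> 180
LT 135: heading 180 -> 315
RT 45: heading 315 -> 270
FD 9: (14,0) -> (14,-9) [heading=270, draw]
Final: pos=(14,-9), heading=270, 2 segment(s) drawn
Segments drawn: 2

Answer: 2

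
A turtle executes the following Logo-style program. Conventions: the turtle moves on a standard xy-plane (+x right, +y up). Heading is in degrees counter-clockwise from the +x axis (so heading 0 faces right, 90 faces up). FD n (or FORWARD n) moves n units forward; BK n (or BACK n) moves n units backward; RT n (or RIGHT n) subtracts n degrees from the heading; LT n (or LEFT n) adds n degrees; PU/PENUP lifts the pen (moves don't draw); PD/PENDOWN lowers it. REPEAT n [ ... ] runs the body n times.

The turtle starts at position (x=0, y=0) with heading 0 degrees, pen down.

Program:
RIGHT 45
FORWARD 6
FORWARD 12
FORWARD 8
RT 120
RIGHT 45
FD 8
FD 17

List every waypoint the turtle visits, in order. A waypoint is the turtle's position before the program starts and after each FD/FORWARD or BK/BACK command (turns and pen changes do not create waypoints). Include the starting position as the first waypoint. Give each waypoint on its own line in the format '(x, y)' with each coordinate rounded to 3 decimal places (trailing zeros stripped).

Answer: (0, 0)
(4.243, -4.243)
(12.728, -12.728)
(18.385, -18.385)
(11.457, -14.385)
(-3.266, -5.885)

Derivation:
Executing turtle program step by step:
Start: pos=(0,0), heading=0, pen down
RT 45: heading 0 -> 315
FD 6: (0,0) -> (4.243,-4.243) [heading=315, draw]
FD 12: (4.243,-4.243) -> (12.728,-12.728) [heading=315, draw]
FD 8: (12.728,-12.728) -> (18.385,-18.385) [heading=315, draw]
RT 120: heading 315 -> 195
RT 45: heading 195 -> 150
FD 8: (18.385,-18.385) -> (11.457,-14.385) [heading=150, draw]
FD 17: (11.457,-14.385) -> (-3.266,-5.885) [heading=150, draw]
Final: pos=(-3.266,-5.885), heading=150, 5 segment(s) drawn
Waypoints (6 total):
(0, 0)
(4.243, -4.243)
(12.728, -12.728)
(18.385, -18.385)
(11.457, -14.385)
(-3.266, -5.885)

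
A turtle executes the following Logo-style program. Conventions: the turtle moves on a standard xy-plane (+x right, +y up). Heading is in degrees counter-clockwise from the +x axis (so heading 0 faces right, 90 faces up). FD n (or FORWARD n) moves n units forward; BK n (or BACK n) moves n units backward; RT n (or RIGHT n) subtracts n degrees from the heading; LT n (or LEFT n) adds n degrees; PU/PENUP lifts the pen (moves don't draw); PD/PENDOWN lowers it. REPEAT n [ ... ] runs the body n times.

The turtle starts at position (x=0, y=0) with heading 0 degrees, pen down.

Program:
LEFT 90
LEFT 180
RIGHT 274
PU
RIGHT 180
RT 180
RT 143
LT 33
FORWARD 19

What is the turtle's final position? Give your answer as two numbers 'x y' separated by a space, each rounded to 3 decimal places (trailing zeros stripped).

Answer: -7.728 -17.357

Derivation:
Executing turtle program step by step:
Start: pos=(0,0), heading=0, pen down
LT 90: heading 0 -> 90
LT 180: heading 90 -> 270
RT 274: heading 270 -> 356
PU: pen up
RT 180: heading 356 -> 176
RT 180: heading 176 -> 356
RT 143: heading 356 -> 213
LT 33: heading 213 -> 246
FD 19: (0,0) -> (-7.728,-17.357) [heading=246, move]
Final: pos=(-7.728,-17.357), heading=246, 0 segment(s) drawn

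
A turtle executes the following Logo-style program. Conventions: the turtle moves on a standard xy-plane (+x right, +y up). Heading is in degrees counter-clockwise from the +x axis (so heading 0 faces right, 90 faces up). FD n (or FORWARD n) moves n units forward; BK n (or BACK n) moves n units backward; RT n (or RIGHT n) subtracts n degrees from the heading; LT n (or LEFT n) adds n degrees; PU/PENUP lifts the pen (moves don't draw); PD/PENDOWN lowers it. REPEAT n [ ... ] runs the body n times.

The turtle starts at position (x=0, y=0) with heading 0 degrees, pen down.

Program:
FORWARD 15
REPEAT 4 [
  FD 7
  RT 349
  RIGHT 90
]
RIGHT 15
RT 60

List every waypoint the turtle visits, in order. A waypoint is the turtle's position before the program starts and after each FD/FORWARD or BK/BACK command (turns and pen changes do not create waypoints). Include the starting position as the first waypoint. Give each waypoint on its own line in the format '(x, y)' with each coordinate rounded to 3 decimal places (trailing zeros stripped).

Answer: (0, 0)
(15, 0)
(22, 0)
(23.336, -6.871)
(16.845, -9.494)
(13.033, -3.623)

Derivation:
Executing turtle program step by step:
Start: pos=(0,0), heading=0, pen down
FD 15: (0,0) -> (15,0) [heading=0, draw]
REPEAT 4 [
  -- iteration 1/4 --
  FD 7: (15,0) -> (22,0) [heading=0, draw]
  RT 349: heading 0 -> 11
  RT 90: heading 11 -> 281
  -- iteration 2/4 --
  FD 7: (22,0) -> (23.336,-6.871) [heading=281, draw]
  RT 349: heading 281 -> 292
  RT 90: heading 292 -> 202
  -- iteration 3/4 --
  FD 7: (23.336,-6.871) -> (16.845,-9.494) [heading=202, draw]
  RT 349: heading 202 -> 213
  RT 90: heading 213 -> 123
  -- iteration 4/4 --
  FD 7: (16.845,-9.494) -> (13.033,-3.623) [heading=123, draw]
  RT 349: heading 123 -> 134
  RT 90: heading 134 -> 44
]
RT 15: heading 44 -> 29
RT 60: heading 29 -> 329
Final: pos=(13.033,-3.623), heading=329, 5 segment(s) drawn
Waypoints (6 total):
(0, 0)
(15, 0)
(22, 0)
(23.336, -6.871)
(16.845, -9.494)
(13.033, -3.623)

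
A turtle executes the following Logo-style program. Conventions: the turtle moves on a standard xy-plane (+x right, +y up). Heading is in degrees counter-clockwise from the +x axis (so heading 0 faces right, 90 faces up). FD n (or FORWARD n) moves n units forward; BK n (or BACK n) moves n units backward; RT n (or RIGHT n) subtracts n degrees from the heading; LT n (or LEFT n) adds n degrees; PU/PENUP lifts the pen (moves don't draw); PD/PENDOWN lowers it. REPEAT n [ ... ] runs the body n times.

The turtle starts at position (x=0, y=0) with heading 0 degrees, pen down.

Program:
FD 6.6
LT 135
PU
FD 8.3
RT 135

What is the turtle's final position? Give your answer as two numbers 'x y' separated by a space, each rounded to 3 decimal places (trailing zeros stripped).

Answer: 0.731 5.869

Derivation:
Executing turtle program step by step:
Start: pos=(0,0), heading=0, pen down
FD 6.6: (0,0) -> (6.6,0) [heading=0, draw]
LT 135: heading 0 -> 135
PU: pen up
FD 8.3: (6.6,0) -> (0.731,5.869) [heading=135, move]
RT 135: heading 135 -> 0
Final: pos=(0.731,5.869), heading=0, 1 segment(s) drawn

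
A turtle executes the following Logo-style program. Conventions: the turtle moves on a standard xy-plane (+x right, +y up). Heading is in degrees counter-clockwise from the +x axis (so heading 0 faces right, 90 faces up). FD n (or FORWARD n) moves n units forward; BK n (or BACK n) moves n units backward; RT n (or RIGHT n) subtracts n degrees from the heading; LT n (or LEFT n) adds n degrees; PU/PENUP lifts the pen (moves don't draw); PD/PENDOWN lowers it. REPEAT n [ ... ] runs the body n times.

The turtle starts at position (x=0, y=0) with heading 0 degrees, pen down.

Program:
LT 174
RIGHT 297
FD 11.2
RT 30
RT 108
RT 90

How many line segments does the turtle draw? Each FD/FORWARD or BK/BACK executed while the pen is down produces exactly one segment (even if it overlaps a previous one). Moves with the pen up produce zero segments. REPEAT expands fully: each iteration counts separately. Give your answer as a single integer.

Answer: 1

Derivation:
Executing turtle program step by step:
Start: pos=(0,0), heading=0, pen down
LT 174: heading 0 -> 174
RT 297: heading 174 -> 237
FD 11.2: (0,0) -> (-6.1,-9.393) [heading=237, draw]
RT 30: heading 237 -> 207
RT 108: heading 207 -> 99
RT 90: heading 99 -> 9
Final: pos=(-6.1,-9.393), heading=9, 1 segment(s) drawn
Segments drawn: 1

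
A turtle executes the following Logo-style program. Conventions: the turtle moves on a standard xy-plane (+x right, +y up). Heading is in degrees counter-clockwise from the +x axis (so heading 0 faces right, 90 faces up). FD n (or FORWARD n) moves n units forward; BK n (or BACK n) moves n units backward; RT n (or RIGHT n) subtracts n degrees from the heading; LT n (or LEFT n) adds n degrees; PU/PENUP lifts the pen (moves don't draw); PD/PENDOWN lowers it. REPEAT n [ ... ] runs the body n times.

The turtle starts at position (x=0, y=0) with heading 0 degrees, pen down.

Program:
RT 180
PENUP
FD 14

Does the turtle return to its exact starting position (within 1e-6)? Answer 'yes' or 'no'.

Executing turtle program step by step:
Start: pos=(0,0), heading=0, pen down
RT 180: heading 0 -> 180
PU: pen up
FD 14: (0,0) -> (-14,0) [heading=180, move]
Final: pos=(-14,0), heading=180, 0 segment(s) drawn

Start position: (0, 0)
Final position: (-14, 0)
Distance = 14; >= 1e-6 -> NOT closed

Answer: no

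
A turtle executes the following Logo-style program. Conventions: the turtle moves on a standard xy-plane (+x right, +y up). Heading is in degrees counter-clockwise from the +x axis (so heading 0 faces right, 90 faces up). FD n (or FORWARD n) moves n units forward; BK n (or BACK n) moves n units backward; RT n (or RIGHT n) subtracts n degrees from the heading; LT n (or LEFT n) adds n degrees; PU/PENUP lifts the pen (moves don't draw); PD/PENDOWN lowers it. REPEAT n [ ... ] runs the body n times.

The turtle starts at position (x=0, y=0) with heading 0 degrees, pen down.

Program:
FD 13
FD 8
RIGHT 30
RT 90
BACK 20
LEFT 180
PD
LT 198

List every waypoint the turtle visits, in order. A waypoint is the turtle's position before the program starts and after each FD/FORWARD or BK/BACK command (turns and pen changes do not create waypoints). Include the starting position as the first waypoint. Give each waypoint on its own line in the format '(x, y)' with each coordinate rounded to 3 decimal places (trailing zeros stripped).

Answer: (0, 0)
(13, 0)
(21, 0)
(31, 17.321)

Derivation:
Executing turtle program step by step:
Start: pos=(0,0), heading=0, pen down
FD 13: (0,0) -> (13,0) [heading=0, draw]
FD 8: (13,0) -> (21,0) [heading=0, draw]
RT 30: heading 0 -> 330
RT 90: heading 330 -> 240
BK 20: (21,0) -> (31,17.321) [heading=240, draw]
LT 180: heading 240 -> 60
PD: pen down
LT 198: heading 60 -> 258
Final: pos=(31,17.321), heading=258, 3 segment(s) drawn
Waypoints (4 total):
(0, 0)
(13, 0)
(21, 0)
(31, 17.321)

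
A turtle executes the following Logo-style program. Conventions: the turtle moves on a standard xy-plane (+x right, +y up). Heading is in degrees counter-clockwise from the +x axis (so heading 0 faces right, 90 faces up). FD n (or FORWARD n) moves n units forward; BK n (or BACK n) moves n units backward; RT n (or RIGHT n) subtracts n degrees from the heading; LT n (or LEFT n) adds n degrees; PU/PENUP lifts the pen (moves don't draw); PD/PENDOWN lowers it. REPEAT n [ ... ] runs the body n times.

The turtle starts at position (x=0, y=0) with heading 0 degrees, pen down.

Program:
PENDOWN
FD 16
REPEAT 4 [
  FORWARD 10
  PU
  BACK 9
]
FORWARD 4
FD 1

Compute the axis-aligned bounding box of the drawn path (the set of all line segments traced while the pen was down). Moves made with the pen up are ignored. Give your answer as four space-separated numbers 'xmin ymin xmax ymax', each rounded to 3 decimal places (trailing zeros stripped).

Executing turtle program step by step:
Start: pos=(0,0), heading=0, pen down
PD: pen down
FD 16: (0,0) -> (16,0) [heading=0, draw]
REPEAT 4 [
  -- iteration 1/4 --
  FD 10: (16,0) -> (26,0) [heading=0, draw]
  PU: pen up
  BK 9: (26,0) -> (17,0) [heading=0, move]
  -- iteration 2/4 --
  FD 10: (17,0) -> (27,0) [heading=0, move]
  PU: pen up
  BK 9: (27,0) -> (18,0) [heading=0, move]
  -- iteration 3/4 --
  FD 10: (18,0) -> (28,0) [heading=0, move]
  PU: pen up
  BK 9: (28,0) -> (19,0) [heading=0, move]
  -- iteration 4/4 --
  FD 10: (19,0) -> (29,0) [heading=0, move]
  PU: pen up
  BK 9: (29,0) -> (20,0) [heading=0, move]
]
FD 4: (20,0) -> (24,0) [heading=0, move]
FD 1: (24,0) -> (25,0) [heading=0, move]
Final: pos=(25,0), heading=0, 2 segment(s) drawn

Segment endpoints: x in {0, 16, 26}, y in {0}
xmin=0, ymin=0, xmax=26, ymax=0

Answer: 0 0 26 0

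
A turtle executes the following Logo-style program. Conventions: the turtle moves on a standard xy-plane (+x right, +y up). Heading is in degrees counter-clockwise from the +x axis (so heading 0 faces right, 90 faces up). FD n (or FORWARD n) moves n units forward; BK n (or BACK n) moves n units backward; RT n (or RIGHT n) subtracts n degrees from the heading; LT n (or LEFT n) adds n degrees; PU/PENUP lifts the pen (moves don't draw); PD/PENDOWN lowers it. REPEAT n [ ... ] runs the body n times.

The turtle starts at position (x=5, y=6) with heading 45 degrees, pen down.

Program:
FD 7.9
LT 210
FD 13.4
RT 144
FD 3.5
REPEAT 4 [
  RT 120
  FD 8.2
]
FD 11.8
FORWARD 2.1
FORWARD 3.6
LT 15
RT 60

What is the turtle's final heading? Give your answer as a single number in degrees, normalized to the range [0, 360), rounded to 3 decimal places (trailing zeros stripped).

Answer: 306

Derivation:
Executing turtle program step by step:
Start: pos=(5,6), heading=45, pen down
FD 7.9: (5,6) -> (10.586,11.586) [heading=45, draw]
LT 210: heading 45 -> 255
FD 13.4: (10.586,11.586) -> (7.118,-1.357) [heading=255, draw]
RT 144: heading 255 -> 111
FD 3.5: (7.118,-1.357) -> (5.864,1.91) [heading=111, draw]
REPEAT 4 [
  -- iteration 1/4 --
  RT 120: heading 111 -> 351
  FD 8.2: (5.864,1.91) -> (13.963,0.628) [heading=351, draw]
  -- iteration 2/4 --
  RT 120: heading 351 -> 231
  FD 8.2: (13.963,0.628) -> (8.802,-5.745) [heading=231, draw]
  -- iteration 3/4 --
  RT 120: heading 231 -> 111
  FD 8.2: (8.802,-5.745) -> (5.864,1.91) [heading=111, draw]
  -- iteration 4/4 --
  RT 120: heading 111 -> 351
  FD 8.2: (5.864,1.91) -> (13.963,0.628) [heading=351, draw]
]
FD 11.8: (13.963,0.628) -> (25.617,-1.218) [heading=351, draw]
FD 2.1: (25.617,-1.218) -> (27.692,-1.547) [heading=351, draw]
FD 3.6: (27.692,-1.547) -> (31.247,-2.11) [heading=351, draw]
LT 15: heading 351 -> 6
RT 60: heading 6 -> 306
Final: pos=(31.247,-2.11), heading=306, 10 segment(s) drawn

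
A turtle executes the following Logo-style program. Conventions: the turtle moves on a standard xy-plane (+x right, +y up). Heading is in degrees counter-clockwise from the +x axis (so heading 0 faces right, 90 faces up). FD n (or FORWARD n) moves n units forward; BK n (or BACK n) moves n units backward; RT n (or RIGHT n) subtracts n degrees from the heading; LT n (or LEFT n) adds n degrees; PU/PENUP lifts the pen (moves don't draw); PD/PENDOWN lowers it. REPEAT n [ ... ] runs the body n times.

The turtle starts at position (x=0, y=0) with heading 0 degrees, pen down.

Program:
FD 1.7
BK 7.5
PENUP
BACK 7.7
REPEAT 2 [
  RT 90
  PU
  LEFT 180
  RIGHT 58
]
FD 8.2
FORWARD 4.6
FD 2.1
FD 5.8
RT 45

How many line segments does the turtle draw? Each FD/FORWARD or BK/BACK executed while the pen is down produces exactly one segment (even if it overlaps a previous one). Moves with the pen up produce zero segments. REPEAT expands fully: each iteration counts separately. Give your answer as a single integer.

Executing turtle program step by step:
Start: pos=(0,0), heading=0, pen down
FD 1.7: (0,0) -> (1.7,0) [heading=0, draw]
BK 7.5: (1.7,0) -> (-5.8,0) [heading=0, draw]
PU: pen up
BK 7.7: (-5.8,0) -> (-13.5,0) [heading=0, move]
REPEAT 2 [
  -- iteration 1/2 --
  RT 90: heading 0 -> 270
  PU: pen up
  LT 180: heading 270 -> 90
  RT 58: heading 90 -> 32
  -- iteration 2/2 --
  RT 90: heading 32 -> 302
  PU: pen up
  LT 180: heading 302 -> 122
  RT 58: heading 122 -> 64
]
FD 8.2: (-13.5,0) -> (-9.905,7.37) [heading=64, move]
FD 4.6: (-9.905,7.37) -> (-7.889,11.505) [heading=64, move]
FD 2.1: (-7.889,11.505) -> (-6.968,13.392) [heading=64, move]
FD 5.8: (-6.968,13.392) -> (-4.426,18.605) [heading=64, move]
RT 45: heading 64 -> 19
Final: pos=(-4.426,18.605), heading=19, 2 segment(s) drawn
Segments drawn: 2

Answer: 2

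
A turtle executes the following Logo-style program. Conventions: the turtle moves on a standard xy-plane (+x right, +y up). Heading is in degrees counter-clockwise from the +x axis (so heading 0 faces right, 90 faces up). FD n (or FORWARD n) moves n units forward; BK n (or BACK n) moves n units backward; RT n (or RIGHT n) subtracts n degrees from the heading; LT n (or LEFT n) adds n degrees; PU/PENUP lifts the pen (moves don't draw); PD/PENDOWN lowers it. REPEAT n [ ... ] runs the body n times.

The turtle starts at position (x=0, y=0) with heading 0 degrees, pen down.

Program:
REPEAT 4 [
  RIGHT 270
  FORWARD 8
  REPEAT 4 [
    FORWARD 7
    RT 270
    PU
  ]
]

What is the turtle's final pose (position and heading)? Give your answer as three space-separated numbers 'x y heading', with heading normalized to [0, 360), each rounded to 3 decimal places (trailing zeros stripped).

Answer: 0 0 0

Derivation:
Executing turtle program step by step:
Start: pos=(0,0), heading=0, pen down
REPEAT 4 [
  -- iteration 1/4 --
  RT 270: heading 0 -> 90
  FD 8: (0,0) -> (0,8) [heading=90, draw]
  REPEAT 4 [
    -- iteration 1/4 --
    FD 7: (0,8) -> (0,15) [heading=90, draw]
    RT 270: heading 90 -> 180
    PU: pen up
    -- iteration 2/4 --
    FD 7: (0,15) -> (-7,15) [heading=180, move]
    RT 270: heading 180 -> 270
    PU: pen up
    -- iteration 3/4 --
    FD 7: (-7,15) -> (-7,8) [heading=270, move]
    RT 270: heading 270 -> 0
    PU: pen up
    -- iteration 4/4 --
    FD 7: (-7,8) -> (0,8) [heading=0, move]
    RT 270: heading 0 -> 90
    PU: pen up
  ]
  -- iteration 2/4 --
  RT 270: heading 90 -> 180
  FD 8: (0,8) -> (-8,8) [heading=180, move]
  REPEAT 4 [
    -- iteration 1/4 --
    FD 7: (-8,8) -> (-15,8) [heading=180, move]
    RT 270: heading 180 -> 270
    PU: pen up
    -- iteration 2/4 --
    FD 7: (-15,8) -> (-15,1) [heading=270, move]
    RT 270: heading 270 -> 0
    PU: pen up
    -- iteration 3/4 --
    FD 7: (-15,1) -> (-8,1) [heading=0, move]
    RT 270: heading 0 -> 90
    PU: pen up
    -- iteration 4/4 --
    FD 7: (-8,1) -> (-8,8) [heading=90, move]
    RT 270: heading 90 -> 180
    PU: pen up
  ]
  -- iteration 3/4 --
  RT 270: heading 180 -> 270
  FD 8: (-8,8) -> (-8,0) [heading=270, move]
  REPEAT 4 [
    -- iteration 1/4 --
    FD 7: (-8,0) -> (-8,-7) [heading=270, move]
    RT 270: heading 270 -> 0
    PU: pen up
    -- iteration 2/4 --
    FD 7: (-8,-7) -> (-1,-7) [heading=0, move]
    RT 270: heading 0 -> 90
    PU: pen up
    -- iteration 3/4 --
    FD 7: (-1,-7) -> (-1,0) [heading=90, move]
    RT 270: heading 90 -> 180
    PU: pen up
    -- iteration 4/4 --
    FD 7: (-1,0) -> (-8,0) [heading=180, move]
    RT 270: heading 180 -> 270
    PU: pen up
  ]
  -- iteration 4/4 --
  RT 270: heading 270 -> 0
  FD 8: (-8,0) -> (0,0) [heading=0, move]
  REPEAT 4 [
    -- iteration 1/4 --
    FD 7: (0,0) -> (7,0) [heading=0, move]
    RT 270: heading 0 -> 90
    PU: pen up
    -- iteration 2/4 --
    FD 7: (7,0) -> (7,7) [heading=90, move]
    RT 270: heading 90 -> 180
    PU: pen up
    -- iteration 3/4 --
    FD 7: (7,7) -> (0,7) [heading=180, move]
    RT 270: heading 180 -> 270
    PU: pen up
    -- iteration 4/4 --
    FD 7: (0,7) -> (0,0) [heading=270, move]
    RT 270: heading 270 -> 0
    PU: pen up
  ]
]
Final: pos=(0,0), heading=0, 2 segment(s) drawn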